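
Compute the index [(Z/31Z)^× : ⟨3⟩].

1

Since 3 ∈ (Z/31Z)^×, its order divides φ(31) = 31 − 1 = 30 = 2 · 3 · 5.
Divisors of 30: 1, 2, 3, 5, 6, 10, 15, 30.
Check 3^d mod 31 for each divisor in increasing order:
3^1 ≡ 3 (mod 31)
3^2 ≡ 9 (mod 31)
3^3 ≡ 27 (mod 31)
3^5 ≡ 26 (mod 31)
3^6 ≡ 16 (mod 31)
3^10 ≡ 25 (mod 31)
3^15 ≡ 30 (mod 31)
3^30 ≡ 1 (mod 31) ✓
So ord_31(3) = 30, hence |⟨3⟩| = 30.
[(Z/31Z)^× : ⟨3⟩] = 30/30 = 1.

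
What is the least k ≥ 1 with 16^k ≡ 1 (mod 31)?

5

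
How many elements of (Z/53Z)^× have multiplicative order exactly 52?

24

φ(53) = 53 − 1 = 52 = 2^2 · 13.
In a cyclic group of order 52, there are φ(d) elements of order d for each divisor d of 52, and zero for non-divisors.
52 = 2^2 · 13 divides 52, and φ(52) = 24.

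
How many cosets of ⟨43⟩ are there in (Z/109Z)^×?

6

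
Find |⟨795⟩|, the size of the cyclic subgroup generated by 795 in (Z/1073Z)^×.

The order of 795 must divide φ(1073) = φ(29·37) = (29−1)·(37−1) = 28·36 = 1008 = 2^4 · 3^2 · 7.
Divisors of 1008: 1, 2, 3, 4, 6, 7, 8, 9, 12, 14, 16, 18, 21, 24, 28, 36, 42, 48, 56, 63, 72, 84, 112, 126, 144, 168, 252, 336, 504, 1008.
Compute 795^d (mod 1073) for the divisors d until we hit 1:
795^1 ≡ 795 (mod 1073)
795^2 ≡ 28 (mod 1073)
795^3 ≡ 800 (mod 1073)
795^4 ≡ 784 (mod 1073)
795^6 ≡ 492 (mod 1073)
795^7 ≡ 568 (mod 1073)
795^8 ≡ 900 (mod 1073)
795^9 ≡ 882 (mod 1073)
795^12 ≡ 639 (mod 1073)
795^14 ≡ 724 (mod 1073)
795^16 ≡ 958 (mod 1073)
795^18 ≡ 1072 (mod 1073)
795^21 ≡ 273 (mod 1073)
795^24 ≡ 581 (mod 1073)
795^28 ≡ 552 (mod 1073)
795^36 ≡ 1 (mod 1073) ✓
The smallest such exponent is 36, so the order of 795 is 36.

36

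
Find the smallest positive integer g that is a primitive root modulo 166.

5

φ(166) = φ(2)·φ(83) = 1·82 = 82 = 2 · 41.
Test candidates g = 2, 3, … against the prime factors q ∈ {2, 41} of φ(166): g is a generator iff g^(82/q) ≢ 1 for every such q.
g = 2: gcd(2, 166) = 2 > 1, not a unit — skip.
g = 3: 3^41 ≡ 1 — hits 1, so not a primitive root.
g = 4: gcd(4, 166) = 2 > 1, not a unit — skip.
g = 5: 5^41 ≡ 165; 5^2 ≡ 25 — none is 1, so 5 is a primitive root.
Hence the least primitive root of 166 is 5.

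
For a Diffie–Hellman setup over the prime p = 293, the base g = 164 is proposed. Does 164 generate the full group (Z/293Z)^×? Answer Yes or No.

φ(293) = 293 − 1 = 292 = 2^2 · 73.
It suffices to check that the order of 164 is not a proper divisor of 292: compute 164^(292/q) for q ∈ {2, 73}.
164^146 ≡ 292 (mod 293)  [q = 2: ≢ 1 ✓]
164^4 ≡ 84 (mod 293)  [q = 73: ≢ 1 ✓]
All checks pass, so 164 has order 292 and is a primitive root modulo 293.

Yes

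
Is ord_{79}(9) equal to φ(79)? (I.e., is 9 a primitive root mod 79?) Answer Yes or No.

No

φ(79) = 79 − 1 = 78 = 2 · 3 · 13.
An element g generates (Z/79Z)^× iff g^(78/q) ≢ 1 (mod 79) for each prime q ∈ {2, 3, 13}.
9^39 ≡ 1 (mod 79)  [q = 2: ≡ 1 ✗]
9^26 ≡ 55 (mod 79)  [q = 3: ≢ 1 ✓]
9^6 ≡ 8 (mod 79)  [q = 13: ≢ 1 ✓]
Since 9^39 ≡ 1, the order of 9 divides 39 < 78, so 9 is not a primitive root.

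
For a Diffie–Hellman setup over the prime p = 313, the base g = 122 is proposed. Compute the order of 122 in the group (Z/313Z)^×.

312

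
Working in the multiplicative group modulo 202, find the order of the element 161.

20

By Lagrange's theorem, ord_202(161) divides φ(202) = φ(2)·φ(101) = 1·100 = 100 = 2^2 · 5^2.
Divisors of 100: 1, 2, 4, 5, 10, 20, 25, 50, 100.
Test each divisor d:
161^1 ≡ 161 (mod 202)
161^2 ≡ 65 (mod 202)
161^4 ≡ 185 (mod 202)
161^5 ≡ 91 (mod 202)
161^10 ≡ 201 (mod 202)
161^20 ≡ 1 (mod 202) ✓
The smallest such exponent is 20, so the order of 161 is 20.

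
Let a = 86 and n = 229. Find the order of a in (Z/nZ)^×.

Since 86 ∈ (Z/229Z)^×, its order divides φ(229) = 229 − 1 = 228 = 2^2 · 3 · 19.
Divisors of 228: 1, 2, 3, 4, 6, 12, 19, 38, 57, 76, 114, 228.
Compute 86^d (mod 229) for the divisors d until we hit 1:
86^1 ≡ 86 (mod 229)
86^2 ≡ 68 (mod 229)
86^3 ≡ 123 (mod 229)
86^4 ≡ 44 (mod 229)
86^6 ≡ 15 (mod 229)
86^12 ≡ 225 (mod 229)
86^19 ≡ 107 (mod 229)
86^38 ≡ 228 (mod 229)
86^57 ≡ 122 (mod 229)
86^76 ≡ 1 (mod 229) ✓
Therefore the multiplicative order of 86 modulo 229 is 76.

76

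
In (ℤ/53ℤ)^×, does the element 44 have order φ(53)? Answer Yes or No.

φ(53) = 53 − 1 = 52 = 2^2 · 13.
It suffices to check that the order of 44 is not a proper divisor of 52: compute 44^(52/q) for q ∈ {2, 13}.
44^26 ≡ 1 (mod 53)  [q = 2: ≡ 1 ✗]
44^4 ≡ 42 (mod 53)  [q = 13: ≢ 1 ✓]
The check at q = 2 fails, so 44 generates a proper subgroup.

No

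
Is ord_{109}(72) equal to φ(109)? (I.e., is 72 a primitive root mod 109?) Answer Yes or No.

φ(109) = 109 − 1 = 108 = 2^2 · 3^3.
It suffices to check that the order of 72 is not a proper divisor of 108: compute 72^(108/q) for q ∈ {2, 3}.
72^54 ≡ 108 (mod 109)  [q = 2: ≢ 1 ✓]
72^36 ≡ 45 (mod 109)  [q = 3: ≢ 1 ✓]
Every test exponent gives a nontrivial residue, hence 72 generates the full group.

Yes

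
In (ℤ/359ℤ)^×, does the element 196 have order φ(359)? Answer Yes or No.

No

φ(359) = 359 − 1 = 358 = 2 · 179.
It suffices to check that the order of 196 is not a proper divisor of 358: compute 196^(358/q) for q ∈ {2, 179}.
196^179 ≡ 1 (mod 359)  [q = 2: ≡ 1 ✗]
196^2 ≡ 3 (mod 359)  [q = 179: ≢ 1 ✓]
Since 196^179 ≡ 1, the order of 196 divides 179 < 358, so 196 is not a primitive root.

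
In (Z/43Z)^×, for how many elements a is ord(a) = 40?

0

φ(43) = 43 − 1 = 42 = 2 · 3 · 7.
(Z/43Z)^× is cyclic (|G| = 42); a cyclic group of order m has exactly φ(d) elements of each order d | m, and none otherwise.
40 does not divide 42, so no element of (Z/43Z)^× has order 40.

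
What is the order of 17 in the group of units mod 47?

23

The order of 17 must divide φ(47) = 47 − 1 = 46 = 2 · 23.
Divisors of 46: 1, 2, 23, 46.
Test each divisor d:
17^1 ≡ 17 (mod 47)
17^2 ≡ 7 (mod 47)
17^23 ≡ 1 (mod 47) ✓
Therefore the multiplicative order of 17 modulo 47 is 23.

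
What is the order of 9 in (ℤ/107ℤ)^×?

53

ord(9) | φ(107) = 107 − 1 = 106 = 2 · 53.
Divisors of 106: 1, 2, 53, 106.
Evaluate successive powers at the divisors of 106:
9^1 ≡ 9
9^2 ≡ 81
9^53 ≡ 1
So ord_107(9) = 53.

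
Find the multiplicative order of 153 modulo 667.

308

The order of 153 must divide φ(667) = φ(23·29) = (23−1)·(29−1) = 22·28 = 616 = 2^3 · 7 · 11.
Divisors of 616: 1, 2, 4, 7, 8, 11, 14, 22, 28, 44, 56, 77, 88, 154, 308, 616.
Test each divisor d:
153^1 ≡ 153
153^2 ≡ 64
153^4 ≡ 94
153^7 ≡ 655
153^8 ≡ 165
153^11 ≡ 206
153^14 ≡ 144
153^22 ≡ 415
153^28 ≡ 59
153^44 ≡ 139
153^56 ≡ 146
153^77 ≡ 505
153^88 ≡ 645
153^154 ≡ 231
153^308 ≡ 1
The smallest such exponent is 308, so the order of 153 is 308.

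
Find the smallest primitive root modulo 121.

2

φ(121) = φ(11^2) = 11·(11−1) = 110 = 2 · 5 · 11.
g is a primitive root iff g^(110/q) ≢ 1 (mod 121) for each prime q ∈ {2, 5, 11}.
g = 2: 2^55 ≡ 120; 2^22 ≡ 81; 2^10 ≡ 56 — none is 1, so 2 is a primitive root.
So 2 is the smallest generator of (Z/121Z)^×.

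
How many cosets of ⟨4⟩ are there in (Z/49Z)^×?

By Lagrange's theorem, ord_49(4) divides φ(49) = φ(7^2) = 7·(7−1) = 42 = 2 · 3 · 7.
Divisors of 42: 1, 2, 3, 6, 7, 14, 21, 42.
Compute 4^d (mod 49) for the divisors d until we hit 1:
4^1 ≡ 4
4^2 ≡ 16
4^3 ≡ 15
4^6 ≡ 29
4^7 ≡ 18
4^14 ≡ 30
4^21 ≡ 1
So ord_49(4) = 21, hence |⟨4⟩| = 21.
The index is φ(49) / ord(4) = 42 / 21 = 2.

2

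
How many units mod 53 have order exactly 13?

12

φ(53) = 53 − 1 = 52 = 2^2 · 13.
(Z/53Z)^× is cyclic (|G| = 52); a cyclic group of order m has exactly φ(d) elements of each order d | m, and none otherwise.
13 | 52, and φ(13) = 13 − 1 = 12.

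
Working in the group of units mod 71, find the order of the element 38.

35

By Lagrange's theorem, ord_71(38) divides φ(71) = 71 − 1 = 70 = 2 · 5 · 7.
Divisors of 70: 1, 2, 5, 7, 10, 14, 35, 70.
Check 38^d mod 71 for each divisor in increasing order:
38^1 ≡ 38 (mod 71)
38^2 ≡ 24 (mod 71)
38^5 ≡ 20 (mod 71)
38^7 ≡ 54 (mod 71)
38^10 ≡ 45 (mod 71)
38^14 ≡ 5 (mod 71)
38^35 ≡ 1 (mod 71) ✓
Hence ord(38) = 35.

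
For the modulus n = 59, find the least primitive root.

2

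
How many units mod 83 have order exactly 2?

φ(83) = 83 − 1 = 82 = 2 · 41.
Since (Z/83Z)^× is cyclic of order 82, the number of elements of order d is φ(d) when d | 82 and 0 otherwise.
2 | 82, and φ(2) = 2 − 1 = 1.

1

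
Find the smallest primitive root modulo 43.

3

φ(43) = 43 − 1 = 42 = 2 · 3 · 7.
g is a primitive root iff g^(42/q) ≢ 1 (mod 43) for each prime q ∈ {2, 3, 7}.
g = 2: 2^21 ≡ 42; 2^14 ≡ 1 — hits 1, so not a primitive root.
g = 3: 3^21 ≡ 42; 3^14 ≡ 36; 3^6 ≡ 41 — none is 1, so 3 is a primitive root.
The smallest primitive root modulo 43 is 3.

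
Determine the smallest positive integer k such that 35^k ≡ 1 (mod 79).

The order of 35 must divide φ(79) = 79 − 1 = 78 = 2 · 3 · 13.
Divisors of 78: 1, 2, 3, 6, 13, 26, 39, 78.
Test each divisor d:
35^1 ≡ 35 (mod 79)
35^2 ≡ 40 (mod 79)
35^3 ≡ 57 (mod 79)
35^6 ≡ 10 (mod 79)
35^13 ≡ 24 (mod 79)
35^26 ≡ 23 (mod 79)
35^39 ≡ 78 (mod 79)
35^78 ≡ 1 (mod 79) ✓
Therefore the multiplicative order of 35 modulo 79 is 78.

78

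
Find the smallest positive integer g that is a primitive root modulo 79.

3

φ(79) = 79 − 1 = 78 = 2 · 3 · 13.
Test candidates g = 2, 3, … against the prime factors q ∈ {2, 3, 13} of φ(79): g is a generator iff g^(78/q) ≢ 1 for every such q.
g = 2: 2^39 ≡ 1 — hits 1, so not a primitive root.
g = 3: 3^39 ≡ 78; 3^26 ≡ 23; 3^6 ≡ 18 — none is 1, so 3 is a primitive root.
The smallest primitive root modulo 79 is 3.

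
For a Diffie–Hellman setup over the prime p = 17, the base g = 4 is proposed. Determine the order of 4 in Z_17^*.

4

The order of 4 must divide φ(17) = 17 − 1 = 16 = 2^4.
Divisors of 16: 1, 2, 4, 8, 16.
Test each divisor d:
4^1 ≡ 4 (mod 17)
4^2 ≡ 16 (mod 17)
4^4 ≡ 1 (mod 17) ✓
The smallest such exponent is 4, so the order of 4 is 4.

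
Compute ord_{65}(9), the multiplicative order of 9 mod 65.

6

The order of 9 must divide φ(65) = φ(5·13) = (5−1)·(13−1) = 4·12 = 48 = 2^4 · 3.
Divisors of 48: 1, 2, 3, 4, 6, 8, 12, 16, 24, 48.
Check 9^d mod 65 for each divisor in increasing order:
9^1 ≡ 9 (mod 65)
9^2 ≡ 16 (mod 65)
9^3 ≡ 14 (mod 65)
9^4 ≡ 61 (mod 65)
9^6 ≡ 1 (mod 65) ✓
So ord_65(9) = 6.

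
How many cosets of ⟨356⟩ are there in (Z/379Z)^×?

3

ord(356) | φ(379) = 379 − 1 = 378 = 2 · 3^3 · 7.
Divisors of 378: 1, 2, 3, 6, 7, 9, 14, 18, 21, 27, 42, 54, 63, 126, 189, 378.
Test each divisor d:
356^1 ≡ 356 (mod 379)
356^2 ≡ 150 (mod 379)
356^3 ≡ 340 (mod 379)
356^6 ≡ 5 (mod 379)
356^7 ≡ 264 (mod 379)
356^9 ≡ 184 (mod 379)
356^14 ≡ 339 (mod 379)
356^18 ≡ 125 (mod 379)
356^21 ≡ 52 (mod 379)
356^27 ≡ 260 (mod 379)
356^42 ≡ 51 (mod 379)
356^54 ≡ 138 (mod 379)
356^63 ≡ 378 (mod 379)
356^126 ≡ 1 (mod 379) ✓
So ord_379(356) = 126, hence |⟨356⟩| = 126.
Index = |(Z/379Z)^×| / |⟨356⟩| = 378 / 126 = 3.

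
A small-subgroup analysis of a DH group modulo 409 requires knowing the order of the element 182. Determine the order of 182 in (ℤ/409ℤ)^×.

The order of 182 must divide φ(409) = 409 − 1 = 408 = 2^3 · 3 · 17.
Divisors of 408: 1, 2, 3, 4, 6, 8, 12, 17, 24, 34, 51, 68, 102, 136, 204, 408.
Evaluate successive powers at the divisors of 408:
182^1 ≡ 182 (mod 409)
182^2 ≡ 404 (mod 409)
182^3 ≡ 317 (mod 409)
182^4 ≡ 25 (mod 409)
182^6 ≡ 284 (mod 409)
182^8 ≡ 216 (mod 409)
182^12 ≡ 83 (mod 409)
182^17 ≡ 143 (mod 409)
182^24 ≡ 345 (mod 409)
182^34 ≡ 408 (mod 409)
182^51 ≡ 266 (mod 409)
182^68 ≡ 1 (mod 409) ✓
Hence ord(182) = 68.

68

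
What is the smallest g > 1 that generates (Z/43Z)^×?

φ(43) = 43 − 1 = 42 = 2 · 3 · 7.
g is a primitive root iff g^(42/q) ≢ 1 (mod 43) for each prime q ∈ {2, 3, 7}.
g = 2: 2^21 ≡ 42; 2^14 ≡ 1 — hits 1, so not a primitive root.
g = 3: 3^21 ≡ 42; 3^14 ≡ 36; 3^6 ≡ 41 — none is 1, so 3 is a primitive root.
The smallest primitive root modulo 43 is 3.

3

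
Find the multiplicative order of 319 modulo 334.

Since 319 ∈ (Z/334Z)^×, its order divides φ(334) = φ(2)·φ(167) = 1·166 = 166 = 2 · 83.
Divisors of 166: 1, 2, 83, 166.
Evaluate successive powers at the divisors of 166:
319^1 ≡ 319 (mod 334)
319^2 ≡ 225 (mod 334)
319^83 ≡ 1 (mod 334) ✓
Hence ord(319) = 83.

83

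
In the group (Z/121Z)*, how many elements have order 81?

0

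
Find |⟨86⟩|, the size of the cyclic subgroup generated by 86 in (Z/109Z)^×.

36

The order of 86 must divide φ(109) = 109 − 1 = 108 = 2^2 · 3^3.
Divisors of 108: 1, 2, 3, 4, 6, 9, 12, 18, 27, 36, 54, 108.
Evaluate successive powers at the divisors of 108:
86^1 ≡ 86
86^2 ≡ 93
86^3 ≡ 41
86^4 ≡ 38
86^6 ≡ 46
86^9 ≡ 33
86^12 ≡ 45
86^18 ≡ 108
86^27 ≡ 76
86^36 ≡ 1
So ord_109(86) = 36.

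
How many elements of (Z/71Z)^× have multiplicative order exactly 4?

0

φ(71) = 71 − 1 = 70 = 2 · 5 · 7.
In a cyclic group of order 70, there are φ(d) elements of order d for each divisor d of 70, and zero for non-divisors.
Here 70 is not a multiple of 4, so there are no elements of order 4.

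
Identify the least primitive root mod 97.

φ(97) = 97 − 1 = 96 = 2^5 · 3.
Test candidates g = 2, 3, … against the prime factors q ∈ {2, 3} of φ(97): g is a generator iff g^(96/q) ≢ 1 for every such q.
g = 2: 2^48 ≡ 1 — hits 1, so not a primitive root.
g = 3: 3^48 ≡ 1 — hits 1, so not a primitive root.
g = 4: 4^48 ≡ 1 — hits 1, so not a primitive root.
g = 5: 5^48 ≡ 96; 5^32 ≡ 35 — none is 1, so 5 is a primitive root.
The smallest primitive root modulo 97 is 5.

5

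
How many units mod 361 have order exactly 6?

φ(361) = φ(19^2) = 19·(19−1) = 342 = 2 · 3^2 · 19.
(Z/361Z)^× is cyclic (|G| = 342); a cyclic group of order m has exactly φ(d) elements of each order d | m, and none otherwise.
6 = 2 · 3 divides 342, and φ(6) = 2.

2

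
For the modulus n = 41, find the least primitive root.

6

φ(41) = 41 − 1 = 40 = 2^3 · 5.
Test candidates g = 2, 3, … against the prime factors q ∈ {2, 5} of φ(41): g is a generator iff g^(40/q) ≢ 1 for every such q.
g = 2: 2^20 ≡ 1 — hits 1, so not a primitive root.
g = 3: 3^20 ≡ 40; 3^8 ≡ 1 — hits 1, so not a primitive root.
g = 4: 4^20 ≡ 1 — hits 1, so not a primitive root.
g = 5: 5^20 ≡ 1 — hits 1, so not a primitive root.
g = 6: 6^20 ≡ 40; 6^8 ≡ 10 — none is 1, so 6 is a primitive root.
The smallest primitive root modulo 41 is 6.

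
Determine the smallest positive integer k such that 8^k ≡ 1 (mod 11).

The order of 8 must divide φ(11) = 11 − 1 = 10 = 2 · 5.
Divisors of 10: 1, 2, 5, 10.
Check 8^d mod 11 for each divisor in increasing order:
8^1 ≡ 8 (mod 11)
8^2 ≡ 9 (mod 11)
8^5 ≡ 10 (mod 11)
8^10 ≡ 1 (mod 11) ✓
So ord_11(8) = 10.

10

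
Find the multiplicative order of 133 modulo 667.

The order of 133 must divide φ(667) = φ(23·29) = (23−1)·(29−1) = 22·28 = 616 = 2^3 · 7 · 11.
Divisors of 616: 1, 2, 4, 7, 8, 11, 14, 22, 28, 44, 56, 77, 88, 154, 308, 616.
Compute 133^d (mod 667) for the divisors d until we hit 1:
133^1 ≡ 133
133^2 ≡ 347
133^4 ≡ 349
133^7 ≡ 650
133^8 ≡ 407
133^11 ≡ 70
133^14 ≡ 289
133^22 ≡ 231
133^28 ≡ 146
133^44 ≡ 1
The smallest such exponent is 44, so the order of 133 is 44.

44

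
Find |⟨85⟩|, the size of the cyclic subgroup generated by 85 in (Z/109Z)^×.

By Lagrange's theorem, ord_109(85) divides φ(109) = 109 − 1 = 108 = 2^2 · 3^3.
Divisors of 108: 1, 2, 3, 4, 6, 9, 12, 18, 27, 36, 54, 108.
Test each divisor d:
85^1 ≡ 85 (mod 109)
85^2 ≡ 31 (mod 109)
85^3 ≡ 19 (mod 109)
85^4 ≡ 89 (mod 109)
85^6 ≡ 34 (mod 109)
85^9 ≡ 101 (mod 109)
85^12 ≡ 66 (mod 109)
85^18 ≡ 64 (mod 109)
85^27 ≡ 33 (mod 109)
85^36 ≡ 63 (mod 109)
85^54 ≡ 108 (mod 109)
85^108 ≡ 1 (mod 109) ✓
Therefore the multiplicative order of 85 modulo 109 is 108.

108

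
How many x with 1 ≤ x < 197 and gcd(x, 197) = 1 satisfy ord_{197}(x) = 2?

1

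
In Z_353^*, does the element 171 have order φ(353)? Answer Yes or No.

φ(353) = 353 − 1 = 352 = 2^5 · 11.
171 is a primitive root mod 353 iff 171^(φ(353)/q) ≢ 1 for every prime q | φ(353), i.e. q ∈ {2, 11}.
171^176 ≡ 1 (mod 353)  [q = 2: ≡ 1 ✗]
171^32 ≡ 217 (mod 353)  [q = 11: ≢ 1 ✓]
Since 171^176 ≡ 1, the order of 171 divides 176 < 352, so 171 is not a primitive root.

No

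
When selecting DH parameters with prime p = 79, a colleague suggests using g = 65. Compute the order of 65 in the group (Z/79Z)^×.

ord(65) | φ(79) = 79 − 1 = 78 = 2 · 3 · 13.
Divisors of 78: 1, 2, 3, 6, 13, 26, 39, 78.
Check 65^d mod 79 for each divisor in increasing order:
65^1 ≡ 65
65^2 ≡ 38
65^3 ≡ 21
65^6 ≡ 46
65^13 ≡ 1
Therefore the multiplicative order of 65 modulo 79 is 13.

13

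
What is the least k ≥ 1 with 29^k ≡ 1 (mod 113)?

Since 29 ∈ (Z/113Z)^×, its order divides φ(113) = 113 − 1 = 112 = 2^4 · 7.
Divisors of 112: 1, 2, 4, 7, 8, 14, 16, 28, 56, 112.
Test each divisor d:
29^1 ≡ 29
29^2 ≡ 50
29^4 ≡ 14
29^7 ≡ 73
29^8 ≡ 83
29^14 ≡ 18
29^16 ≡ 109
29^28 ≡ 98
29^56 ≡ 112
29^112 ≡ 1
Therefore the multiplicative order of 29 modulo 113 is 112.

112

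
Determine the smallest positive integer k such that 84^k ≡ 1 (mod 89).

44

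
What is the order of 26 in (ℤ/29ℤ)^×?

By Lagrange's theorem, ord_29(26) divides φ(29) = 29 − 1 = 28 = 2^2 · 7.
Divisors of 28: 1, 2, 4, 7, 14, 28.
Check 26^d mod 29 for each divisor in increasing order:
26^1 ≡ 26 (mod 29)
26^2 ≡ 9 (mod 29)
26^4 ≡ 23 (mod 29)
26^7 ≡ 17 (mod 29)
26^14 ≡ 28 (mod 29)
26^28 ≡ 1 (mod 29) ✓
The smallest such exponent is 28, so the order of 26 is 28.

28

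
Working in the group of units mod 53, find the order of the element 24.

13

By Lagrange's theorem, ord_53(24) divides φ(53) = 53 − 1 = 52 = 2^2 · 13.
Divisors of 52: 1, 2, 4, 13, 26, 52.
Check 24^d mod 53 for each divisor in increasing order:
24^1 ≡ 24 (mod 53)
24^2 ≡ 46 (mod 53)
24^4 ≡ 49 (mod 53)
24^13 ≡ 1 (mod 53) ✓
So ord_53(24) = 13.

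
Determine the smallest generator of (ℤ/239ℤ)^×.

φ(239) = 239 − 1 = 238 = 2 · 7 · 17.
g is a primitive root iff g^(238/q) ≢ 1 (mod 239) for each prime q ∈ {2, 7, 17}.
g = 2: 2^119 ≡ 1 — hits 1, so not a primitive root.
g = 3: 3^119 ≡ 1 — hits 1, so not a primitive root.
g = 4: 4^119 ≡ 1 — hits 1, so not a primitive root.
g = 5: 5^119 ≡ 1 — hits 1, so not a primitive root.
g = 6: 6^119 ≡ 1 — hits 1, so not a primitive root.
g = 7: 7^119 ≡ 238; 7^34 ≡ 24; 7^14 ≡ 211 — none is 1, so 7 is a primitive root.
So 7 is the smallest generator of (Z/239Z)^×.

7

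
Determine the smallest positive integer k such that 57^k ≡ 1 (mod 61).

By Lagrange's theorem, ord_61(57) divides φ(61) = 61 − 1 = 60 = 2^2 · 3 · 5.
Divisors of 60: 1, 2, 3, 4, 5, 6, 10, 12, 15, 20, 30, 60.
Test each divisor d:
57^1 ≡ 57 (mod 61)
57^2 ≡ 16 (mod 61)
57^3 ≡ 58 (mod 61)
57^4 ≡ 12 (mod 61)
57^5 ≡ 13 (mod 61)
57^6 ≡ 9 (mod 61)
57^10 ≡ 47 (mod 61)
57^12 ≡ 20 (mod 61)
57^15 ≡ 1 (mod 61) ✓
The smallest such exponent is 15, so the order of 57 is 15.

15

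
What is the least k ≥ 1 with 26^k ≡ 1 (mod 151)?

ord(26) | φ(151) = 151 − 1 = 150 = 2 · 3 · 5^2.
Divisors of 150: 1, 2, 3, 5, 6, 10, 15, 25, 30, 50, 75, 150.
Evaluate successive powers at the divisors of 150:
26^1 ≡ 26
26^2 ≡ 72
26^3 ≡ 60
26^5 ≡ 92
26^6 ≡ 127
26^10 ≡ 8
26^15 ≡ 132
26^25 ≡ 150
26^30 ≡ 59
26^50 ≡ 1
Therefore the multiplicative order of 26 modulo 151 is 50.

50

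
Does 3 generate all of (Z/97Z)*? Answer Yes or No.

No

φ(97) = 97 − 1 = 96 = 2^5 · 3.
It suffices to check that the order of 3 is not a proper divisor of 96: compute 3^(96/q) for q ∈ {2, 3}.
3^48 ≡ 1 (mod 97)  [q = 2: ≡ 1 ✗]
3^32 ≡ 35 (mod 97)  [q = 3: ≢ 1 ✓]
Since 3^48 ≡ 1, the order of 3 divides 48 < 96, so 3 is not a primitive root.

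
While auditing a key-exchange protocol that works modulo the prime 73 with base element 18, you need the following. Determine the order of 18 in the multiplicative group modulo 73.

18

By Lagrange's theorem, ord_73(18) divides φ(73) = 73 − 1 = 72 = 2^3 · 3^2.
Divisors of 72: 1, 2, 3, 4, 6, 8, 9, 12, 18, 24, 36, 72.
Test each divisor d:
18^1 ≡ 18 (mod 73)
18^2 ≡ 32 (mod 73)
18^3 ≡ 65 (mod 73)
18^4 ≡ 2 (mod 73)
18^6 ≡ 64 (mod 73)
18^8 ≡ 4 (mod 73)
18^9 ≡ 72 (mod 73)
18^12 ≡ 8 (mod 73)
18^18 ≡ 1 (mod 73) ✓
Hence ord(18) = 18.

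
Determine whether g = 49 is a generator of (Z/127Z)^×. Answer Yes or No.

No

φ(127) = 127 − 1 = 126 = 2 · 3^2 · 7.
It suffices to check that the order of 49 is not a proper divisor of 126: compute 49^(126/q) for q ∈ {2, 3, 7}.
49^63 ≡ 1 (mod 127)  [q = 2: ≡ 1 ✗]
49^42 ≡ 19 (mod 127)  [q = 3: ≢ 1 ✓]
49^18 ≡ 32 (mod 127)  [q = 7: ≢ 1 ✓]
The check at q = 2 fails, so 49 generates a proper subgroup.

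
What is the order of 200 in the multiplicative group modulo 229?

228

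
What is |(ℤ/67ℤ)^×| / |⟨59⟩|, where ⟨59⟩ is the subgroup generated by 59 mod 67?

6

ord(59) | φ(67) = 67 − 1 = 66 = 2 · 3 · 11.
Divisors of 66: 1, 2, 3, 6, 11, 22, 33, 66.
Test each divisor d:
59^1 ≡ 59
59^2 ≡ 64
59^3 ≡ 24
59^6 ≡ 40
59^11 ≡ 1
Thus |⟨59⟩| = ord(59) = 11.
The index is φ(67) / ord(59) = 66 / 11 = 6.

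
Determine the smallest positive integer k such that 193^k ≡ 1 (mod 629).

Since 193 ∈ (Z/629Z)^×, its order divides φ(629) = φ(17·37) = (17−1)·(37−1) = 16·36 = 576 = 2^6 · 3^2.
Divisors of 576: 1, 2, 3, 4, 6, 8, 9, 12, 16, 18, 24, 32, 36, 48, 64, 72, 96, 144, 192, 288, 576.
Test each divisor d:
193^1 ≡ 193 (mod 629)
193^2 ≡ 138 (mod 629)
193^3 ≡ 216 (mod 629)
193^4 ≡ 174 (mod 629)
193^6 ≡ 110 (mod 629)
193^8 ≡ 84 (mod 629)
193^9 ≡ 487 (mod 629)
193^12 ≡ 149 (mod 629)
193^16 ≡ 137 (mod 629)
193^18 ≡ 36 (mod 629)
193^24 ≡ 186 (mod 629)
193^32 ≡ 528 (mod 629)
193^36 ≡ 38 (mod 629)
193^48 ≡ 1 (mod 629) ✓
Hence ord(193) = 48.

48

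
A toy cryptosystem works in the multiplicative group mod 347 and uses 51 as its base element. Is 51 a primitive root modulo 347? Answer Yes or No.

Yes

φ(347) = 347 − 1 = 346 = 2 · 173.
51 is a primitive root mod 347 iff 51^(φ(347)/q) ≢ 1 for every prime q | φ(347), i.e. q ∈ {2, 173}.
51^173 ≡ 346 (mod 347)  [q = 2: ≢ 1 ✓]
51^2 ≡ 172 (mod 347)  [q = 173: ≢ 1 ✓]
Every test exponent gives a nontrivial residue, hence 51 generates the full group.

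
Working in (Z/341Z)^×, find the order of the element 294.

10

By Lagrange's theorem, ord_341(294) divides φ(341) = φ(11·31) = (11−1)·(31−1) = 10·30 = 300 = 2^2 · 3 · 5^2.
Divisors of 300: 1, 2, 3, 4, 5, 6, 10, 12, 15, 20, 25, 30, 50, 60, 75, 100, 150, 300.
Test each divisor d:
294^1 ≡ 294 (mod 341)
294^2 ≡ 163 (mod 341)
294^3 ≡ 182 (mod 341)
294^4 ≡ 312 (mod 341)
294^5 ≡ 340 (mod 341)
294^6 ≡ 47 (mod 341)
294^10 ≡ 1 (mod 341) ✓
Hence ord(294) = 10.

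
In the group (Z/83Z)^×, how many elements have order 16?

φ(83) = 83 − 1 = 82 = 2 · 41.
Since (Z/83Z)^× is cyclic of order 82, the number of elements of order d is φ(d) when d | 82 and 0 otherwise.
16 does not divide 82, so no element of (Z/83Z)^× has order 16.

0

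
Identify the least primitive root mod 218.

φ(218) = φ(2)·φ(109) = 1·108 = 108 = 2^2 · 3^3.
Test candidates g = 2, 3, … against the prime factors q ∈ {2, 3} of φ(218): g is a generator iff g^(108/q) ≢ 1 for every such q.
g = 2: gcd(2, 218) = 2 > 1, not a unit — skip.
g = 3: 3^54 ≡ 1 — hits 1, so not a primitive root.
g = 4: gcd(4, 218) = 2 > 1, not a unit — skip.
g = 5: 5^54 ≡ 1 — hits 1, so not a primitive root.
g = 6: gcd(6, 218) = 2 > 1, not a unit — skip.
g = 7: 7^54 ≡ 1 — hits 1, so not a primitive root.
g = 8: gcd(8, 218) = 2 > 1, not a unit — skip.
g = 9: 9^54 ≡ 1 — hits 1, so not a primitive root.
g = 10: gcd(10, 218) = 2 > 1, not a unit — skip.
g = 11: 11^54 ≡ 217; 11^36 ≡ 45 — none is 1, so 11 is a primitive root.
The smallest primitive root modulo 218 is 11.

11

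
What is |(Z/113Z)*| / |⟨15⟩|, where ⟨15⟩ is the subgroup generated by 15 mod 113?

28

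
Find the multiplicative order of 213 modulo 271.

The order of 213 must divide φ(271) = 271 − 1 = 270 = 2 · 3^3 · 5.
Divisors of 270: 1, 2, 3, 5, 6, 9, 10, 15, 18, 27, 30, 45, 54, 90, 135, 270.
Compute 213^d (mod 271) for the divisors d until we hit 1:
213^1 ≡ 213 (mod 271)
213^2 ≡ 112 (mod 271)
213^3 ≡ 8 (mod 271)
213^5 ≡ 83 (mod 271)
213^6 ≡ 64 (mod 271)
213^9 ≡ 241 (mod 271)
213^10 ≡ 114 (mod 271)
213^15 ≡ 248 (mod 271)
213^18 ≡ 87 (mod 271)
213^27 ≡ 100 (mod 271)
213^30 ≡ 258 (mod 271)
213^45 ≡ 28 (mod 271)
213^54 ≡ 244 (mod 271)
213^90 ≡ 242 (mod 271)
213^135 ≡ 1 (mod 271) ✓
The smallest such exponent is 135, so the order of 213 is 135.

135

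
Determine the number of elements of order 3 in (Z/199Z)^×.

φ(199) = 199 − 1 = 198 = 2 · 3^2 · 11.
Since (Z/199Z)^× is cyclic of order 198, the number of elements of order d is φ(d) when d | 198 and 0 otherwise.
3 | 198, and φ(3) = 3 − 1 = 2.

2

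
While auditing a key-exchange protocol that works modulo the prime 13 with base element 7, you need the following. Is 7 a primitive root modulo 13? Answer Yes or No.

φ(13) = 13 − 1 = 12 = 2^2 · 3.
An element g generates (Z/13Z)^× iff g^(12/q) ≢ 1 (mod 13) for each prime q ∈ {2, 3}.
7^6 ≡ 12 (mod 13)  [q = 2: ≢ 1 ✓]
7^4 ≡ 9 (mod 13)  [q = 3: ≢ 1 ✓]
All checks pass, so 7 has order 12 and is a primitive root modulo 13.

Yes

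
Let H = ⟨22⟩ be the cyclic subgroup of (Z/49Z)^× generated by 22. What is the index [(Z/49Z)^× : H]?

6

Since 22 ∈ (Z/49Z)^×, its order divides φ(49) = φ(7^2) = 7·(7−1) = 42 = 2 · 3 · 7.
Divisors of 42: 1, 2, 3, 6, 7, 14, 21, 42.
Check 22^d mod 49 for each divisor in increasing order:
22^1 ≡ 22 (mod 49)
22^2 ≡ 43 (mod 49)
22^3 ≡ 15 (mod 49)
22^6 ≡ 29 (mod 49)
22^7 ≡ 1 (mod 49) ✓
The order of 22 is 7, so the subgroup it generates has 7 elements.
Index = |(Z/49Z)^×| / |⟨22⟩| = 42 / 7 = 6.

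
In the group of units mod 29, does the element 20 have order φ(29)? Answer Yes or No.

φ(29) = 29 − 1 = 28 = 2^2 · 7.
Test 20^(28/q) mod 29 for each prime factor q of 28:
20^14 ≡ 1 (mod 29)  [q = 2: ≡ 1 ✗]
20^4 ≡ 7 (mod 29)  [q = 7: ≢ 1 ✓]
Since 20^14 ≡ 1, the order of 20 divides 14 < 28, so 20 is not a primitive root.

No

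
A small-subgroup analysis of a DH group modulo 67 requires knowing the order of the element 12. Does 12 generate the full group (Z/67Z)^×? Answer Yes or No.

φ(67) = 67 − 1 = 66 = 2 · 3 · 11.
An element g generates (Z/67Z)^× iff g^(66/q) ≢ 1 (mod 67) for each prime q ∈ {2, 3, 11}.
12^33 ≡ 66 (mod 67)  [q = 2: ≢ 1 ✓]
12^22 ≡ 29 (mod 67)  [q = 3: ≢ 1 ✓]
12^6 ≡ 62 (mod 67)  [q = 11: ≢ 1 ✓]
None equal 1, so ord_67(12) = 66: 12 is a primitive root.

Yes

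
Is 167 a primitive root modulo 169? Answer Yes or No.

φ(169) = φ(13^2) = 13·(13−1) = 156 = 2^2 · 3 · 13.
It suffices to check that the order of 167 is not a proper divisor of 156: compute 167^(156/q) for q ∈ {2, 3, 13}.
167^78 ≡ 168 (mod 169)  [q = 2: ≢ 1 ✓]
167^52 ≡ 146 (mod 169)  [q = 3: ≢ 1 ✓]
167^12 ≡ 40 (mod 169)  [q = 13: ≢ 1 ✓]
Every test exponent gives a nontrivial residue, hence 167 generates the full group.

Yes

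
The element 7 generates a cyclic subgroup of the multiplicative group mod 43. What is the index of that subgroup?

7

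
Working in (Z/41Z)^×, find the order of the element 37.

5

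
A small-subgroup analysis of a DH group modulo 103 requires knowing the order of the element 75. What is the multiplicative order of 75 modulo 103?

ord(75) | φ(103) = 103 − 1 = 102 = 2 · 3 · 17.
Divisors of 102: 1, 2, 3, 6, 17, 34, 51, 102.
Test each divisor d:
75^1 ≡ 75 (mod 103)
75^2 ≡ 63 (mod 103)
75^3 ≡ 90 (mod 103)
75^6 ≡ 66 (mod 103)
75^17 ≡ 47 (mod 103)
75^34 ≡ 46 (mod 103)
75^51 ≡ 102 (mod 103)
75^102 ≡ 1 (mod 103) ✓
Therefore the multiplicative order of 75 modulo 103 is 102.

102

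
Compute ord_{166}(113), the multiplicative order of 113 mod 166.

ord(113) | φ(166) = φ(2)·φ(83) = 1·82 = 82 = 2 · 41.
Divisors of 82: 1, 2, 41, 82.
Compute 113^d (mod 166) for the divisors d until we hit 1:
113^1 ≡ 113 (mod 166)
113^2 ≡ 153 (mod 166)
113^41 ≡ 1 (mod 166) ✓
The smallest such exponent is 41, so the order of 113 is 41.

41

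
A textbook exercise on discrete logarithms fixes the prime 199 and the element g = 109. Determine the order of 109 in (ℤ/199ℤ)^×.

66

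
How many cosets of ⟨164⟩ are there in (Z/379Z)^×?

The order of 164 must divide φ(379) = 379 − 1 = 378 = 2 · 3^3 · 7.
Divisors of 378: 1, 2, 3, 6, 7, 9, 14, 18, 21, 27, 42, 54, 63, 126, 189, 378.
Test each divisor d:
164^1 ≡ 164
164^2 ≡ 366
164^3 ≡ 142
164^6 ≡ 77
164^7 ≡ 121
164^9 ≡ 322
164^14 ≡ 239
164^18 ≡ 217
164^21 ≡ 115
164^27 ≡ 138
164^42 ≡ 339
164^54 ≡ 94
164^63 ≡ 327
164^126 ≡ 51
164^189 ≡ 1
Thus |⟨164⟩| = ord(164) = 189.
[(Z/379Z)^× : ⟨164⟩] = 378/189 = 2.

2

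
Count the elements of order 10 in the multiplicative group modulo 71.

4

φ(71) = 71 − 1 = 70 = 2 · 5 · 7.
(Z/71Z)^× is cyclic (|G| = 70); a cyclic group of order m has exactly φ(d) elements of each order d | m, and none otherwise.
10 = 2 · 5 divides 70, and φ(10) = 4.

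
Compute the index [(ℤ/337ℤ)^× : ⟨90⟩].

1

ord(90) | φ(337) = 337 − 1 = 336 = 2^4 · 3 · 7.
Divisors of 336: 1, 2, 3, 4, 6, 7, 8, 12, 14, 16, 21, 24, 28, 42, 48, 56, 84, 112, 168, 336.
Check 90^d mod 337 for each divisor in increasing order:
90^1 ≡ 90 (mod 337)
90^2 ≡ 12 (mod 337)
90^3 ≡ 69 (mod 337)
90^4 ≡ 144 (mod 337)
90^6 ≡ 43 (mod 337)
90^7 ≡ 163 (mod 337)
90^8 ≡ 179 (mod 337)
90^12 ≡ 164 (mod 337)
90^14 ≡ 283 (mod 337)
90^16 ≡ 26 (mod 337)
90^21 ≡ 297 (mod 337)
90^24 ≡ 273 (mod 337)
90^28 ≡ 220 (mod 337)
90^42 ≡ 252 (mod 337)
90^48 ≡ 52 (mod 337)
90^56 ≡ 209 (mod 337)
90^84 ≡ 148 (mod 337)
90^112 ≡ 208 (mod 337)
90^168 ≡ 336 (mod 337)
90^336 ≡ 1 (mod 337) ✓
So ord_337(90) = 336, hence |⟨90⟩| = 336.
Index = |(Z/337Z)^×| / |⟨90⟩| = 336 / 336 = 1.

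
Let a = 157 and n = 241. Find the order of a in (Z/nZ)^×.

240

The order of 157 must divide φ(241) = 241 − 1 = 240 = 2^4 · 3 · 5.
Divisors of 240: 1, 2, 3, 4, 5, 6, 8, 10, 12, 15, 16, 20, 24, 30, 40, 48, 60, 80, 120, 240.
Compute 157^d (mod 241) for the divisors d until we hit 1:
157^1 ≡ 157 (mod 241)
157^2 ≡ 67 (mod 241)
157^3 ≡ 156 (mod 241)
157^4 ≡ 151 (mod 241)
157^5 ≡ 89 (mod 241)
157^6 ≡ 236 (mod 241)
157^8 ≡ 147 (mod 241)
157^10 ≡ 209 (mod 241)
157^12 ≡ 25 (mod 241)
157^15 ≡ 44 (mod 241)
157^16 ≡ 160 (mod 241)
157^20 ≡ 60 (mod 241)
157^24 ≡ 143 (mod 241)
157^30 ≡ 8 (mod 241)
157^40 ≡ 226 (mod 241)
157^48 ≡ 205 (mod 241)
157^60 ≡ 64 (mod 241)
157^80 ≡ 225 (mod 241)
157^120 ≡ 240 (mod 241)
157^240 ≡ 1 (mod 241) ✓
The smallest such exponent is 240, so the order of 157 is 240.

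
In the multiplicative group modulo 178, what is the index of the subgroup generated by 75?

By Lagrange's theorem, ord_178(75) divides φ(178) = φ(2)·φ(89) = 1·88 = 88 = 2^3 · 11.
Divisors of 88: 1, 2, 4, 8, 11, 22, 44, 88.
Evaluate successive powers at the divisors of 88:
75^1 ≡ 75 (mod 178)
75^2 ≡ 107 (mod 178)
75^4 ≡ 57 (mod 178)
75^8 ≡ 45 (mod 178)
75^11 ≡ 141 (mod 178)
75^22 ≡ 123 (mod 178)
75^44 ≡ 177 (mod 178)
75^88 ≡ 1 (mod 178) ✓
Thus |⟨75⟩| = ord(75) = 88.
[(Z/178Z)^× : ⟨75⟩] = 88/88 = 1.

1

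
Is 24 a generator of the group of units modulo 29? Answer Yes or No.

No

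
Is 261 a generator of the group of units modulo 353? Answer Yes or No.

φ(353) = 353 − 1 = 352 = 2^5 · 11.
It suffices to check that the order of 261 is not a proper divisor of 352: compute 261^(352/q) for q ∈ {2, 11}.
261^176 ≡ 1 (mod 353)  [q = 2: ≡ 1 ✗]
261^32 ≡ 337 (mod 353)  [q = 11: ≢ 1 ✓]
The check at q = 2 fails, so 261 generates a proper subgroup.

No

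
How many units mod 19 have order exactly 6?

φ(19) = 19 − 1 = 18 = 2 · 3^2.
In a cyclic group of order 18, there are φ(d) elements of order d for each divisor d of 18, and zero for non-divisors.
6 = 2 · 3 divides 18, and φ(6) = 2.

2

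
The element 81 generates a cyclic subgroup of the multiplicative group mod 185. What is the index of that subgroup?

Since 81 ∈ (Z/185Z)^×, its order divides φ(185) = φ(5·37) = (5−1)·(37−1) = 4·36 = 144 = 2^4 · 3^2.
Divisors of 144: 1, 2, 3, 4, 6, 8, 9, 12, 16, 18, 24, 36, 48, 72, 144.
Test each divisor d:
81^1 ≡ 81 (mod 185)
81^2 ≡ 86 (mod 185)
81^3 ≡ 121 (mod 185)
81^4 ≡ 181 (mod 185)
81^6 ≡ 26 (mod 185)
81^8 ≡ 16 (mod 185)
81^9 ≡ 1 (mod 185) ✓
The order of 81 is 9, so the subgroup it generates has 9 elements.
[(Z/185Z)^× : ⟨81⟩] = 144/9 = 16.

16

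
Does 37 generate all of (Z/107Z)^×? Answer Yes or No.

No

φ(107) = 107 − 1 = 106 = 2 · 53.
It suffices to check that the order of 37 is not a proper divisor of 106: compute 37^(106/q) for q ∈ {2, 53}.
37^53 ≡ 1 (mod 107)  [q = 2: ≡ 1 ✗]
37^2 ≡ 85 (mod 107)  [q = 53: ≢ 1 ✓]
Since 37^53 ≡ 1, the order of 37 divides 53 < 106, so 37 is not a primitive root.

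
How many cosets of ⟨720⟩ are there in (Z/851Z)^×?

2

The order of 720 must divide φ(851) = φ(23·37) = (23−1)·(37−1) = 22·36 = 792 = 2^3 · 3^2 · 11.
Divisors of 792: 1, 2, 3, 4, 6, 8, 9, 11, 12, 18, 22, 24, 33, 36, 44, 66, 72, 88, 99, 132, 198, 264, 396, 792.
Test each divisor d:
720^1 ≡ 720
720^2 ≡ 141
720^3 ≡ 251
720^4 ≡ 308
720^6 ≡ 27
720^8 ≡ 403
720^9 ≡ 820
720^11 ≡ 735
720^12 ≡ 729
720^18 ≡ 110
720^22 ≡ 691
720^24 ≡ 417
720^33 ≡ 689
720^36 ≡ 186
720^44 ≡ 70
720^66 ≡ 714
720^72 ≡ 556
720^88 ≡ 645
720^99 ≡ 68
720^132 ≡ 47
720^198 ≡ 369
720^264 ≡ 507
720^396 ≡ 1
So ord_851(720) = 396, hence |⟨720⟩| = 396.
[(Z/851Z)^× : ⟨720⟩] = 792/396 = 2.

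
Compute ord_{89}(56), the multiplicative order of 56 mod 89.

Since 56 ∈ (Z/89Z)^×, its order divides φ(89) = 89 − 1 = 88 = 2^3 · 11.
Divisors of 88: 1, 2, 4, 8, 11, 22, 44, 88.
Test each divisor d:
56^1 ≡ 56
56^2 ≡ 21
56^4 ≡ 85
56^8 ≡ 16
56^11 ≡ 37
56^22 ≡ 34
56^44 ≡ 88
56^88 ≡ 1
Hence ord(56) = 88.

88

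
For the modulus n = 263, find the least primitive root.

5

φ(263) = 263 − 1 = 262 = 2 · 131.
g is a primitive root iff g^(262/q) ≢ 1 (mod 263) for each prime q ∈ {2, 131}.
g = 2: 2^131 ≡ 1 — hits 1, so not a primitive root.
g = 3: 3^131 ≡ 1 — hits 1, so not a primitive root.
g = 4: 4^131 ≡ 1 — hits 1, so not a primitive root.
g = 5: 5^131 ≡ 262; 5^2 ≡ 25 — none is 1, so 5 is a primitive root.
Hence the least primitive root of 263 is 5.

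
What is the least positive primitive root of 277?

φ(277) = 277 − 1 = 276 = 2^2 · 3 · 23.
Test candidates g = 2, 3, … against the prime factors q ∈ {2, 3, 23} of φ(277): g is a generator iff g^(276/q) ≢ 1 for every such q.
g = 2: 2^138 ≡ 276; 2^92 ≡ 1 — hits 1, so not a primitive root.
g = 3: 3^138 ≡ 1 — hits 1, so not a primitive root.
g = 4: 4^138 ≡ 1 — hits 1, so not a primitive root.
g = 5: 5^138 ≡ 276; 5^92 ≡ 116; 5^12 ≡ 27 — none is 1, so 5 is a primitive root.
The smallest primitive root modulo 277 is 5.

5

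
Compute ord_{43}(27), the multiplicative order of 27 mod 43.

ord(27) | φ(43) = 43 − 1 = 42 = 2 · 3 · 7.
Divisors of 42: 1, 2, 3, 6, 7, 14, 21, 42.
Test each divisor d:
27^1 ≡ 27
27^2 ≡ 41
27^3 ≡ 32
27^6 ≡ 35
27^7 ≡ 42
27^14 ≡ 1
The smallest such exponent is 14, so the order of 27 is 14.

14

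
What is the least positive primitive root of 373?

2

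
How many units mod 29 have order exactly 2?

φ(29) = 29 − 1 = 28 = 2^2 · 7.
In a cyclic group of order 28, there are φ(d) elements of order d for each divisor d of 28, and zero for non-divisors.
2 | 28, and φ(2) = 2 − 1 = 1.

1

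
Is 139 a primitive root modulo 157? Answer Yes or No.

Yes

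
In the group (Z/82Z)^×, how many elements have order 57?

0

φ(82) = φ(2)·φ(41) = 1·40 = 40 = 2^3 · 5.
In a cyclic group of order 40, there are φ(d) elements of order d for each divisor d of 40, and zero for non-divisors.
Since 57 ∤ 40, the count is 0.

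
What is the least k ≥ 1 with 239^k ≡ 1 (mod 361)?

57

By Lagrange's theorem, ord_361(239) divides φ(361) = φ(19^2) = 19·(19−1) = 342 = 2 · 3^2 · 19.
Divisors of 342: 1, 2, 3, 6, 9, 18, 19, 38, 57, 114, 171, 342.
Compute 239^d (mod 361) for the divisors d until we hit 1:
239^1 ≡ 239 (mod 361)
239^2 ≡ 83 (mod 361)
239^3 ≡ 343 (mod 361)
239^6 ≡ 324 (mod 361)
239^9 ≡ 305 (mod 361)
239^18 ≡ 248 (mod 361)
239^19 ≡ 68 (mod 361)
239^38 ≡ 292 (mod 361)
239^57 ≡ 1 (mod 361) ✓
So ord_361(239) = 57.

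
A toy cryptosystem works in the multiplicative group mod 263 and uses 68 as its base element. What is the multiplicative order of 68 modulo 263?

131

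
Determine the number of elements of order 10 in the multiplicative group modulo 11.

φ(11) = 11 − 1 = 10 = 2 · 5.
(Z/11Z)^× is cyclic (|G| = 10); a cyclic group of order m has exactly φ(d) elements of each order d | m, and none otherwise.
10 = 2 · 5 divides 10, and φ(10) = 4.

4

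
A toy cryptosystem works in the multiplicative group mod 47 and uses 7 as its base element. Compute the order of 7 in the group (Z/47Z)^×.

23

ord(7) | φ(47) = 47 − 1 = 46 = 2 · 23.
Divisors of 46: 1, 2, 23, 46.
Evaluate successive powers at the divisors of 46:
7^1 ≡ 7 (mod 47)
7^2 ≡ 2 (mod 47)
7^23 ≡ 1 (mod 47) ✓
The smallest such exponent is 23, so the order of 7 is 23.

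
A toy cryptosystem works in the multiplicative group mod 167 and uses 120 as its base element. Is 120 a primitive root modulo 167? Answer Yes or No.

Yes

φ(167) = 167 − 1 = 166 = 2 · 83.
An element g generates (Z/167Z)^× iff g^(166/q) ≢ 1 (mod 167) for each prime q ∈ {2, 83}.
120^83 ≡ 166 (mod 167)  [q = 2: ≢ 1 ✓]
120^2 ≡ 38 (mod 167)  [q = 83: ≢ 1 ✓]
Every test exponent gives a nontrivial residue, hence 120 generates the full group.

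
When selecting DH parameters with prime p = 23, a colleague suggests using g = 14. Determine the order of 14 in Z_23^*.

22

Since 14 ∈ (Z/23Z)^×, its order divides φ(23) = 23 − 1 = 22 = 2 · 11.
Divisors of 22: 1, 2, 11, 22.
Compute 14^d (mod 23) for the divisors d until we hit 1:
14^1 ≡ 14 (mod 23)
14^2 ≡ 12 (mod 23)
14^11 ≡ 22 (mod 23)
14^22 ≡ 1 (mod 23) ✓
So ord_23(14) = 22.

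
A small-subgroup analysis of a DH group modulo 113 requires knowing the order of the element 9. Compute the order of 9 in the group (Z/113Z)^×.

56

ord(9) | φ(113) = 113 − 1 = 112 = 2^4 · 7.
Divisors of 112: 1, 2, 4, 7, 8, 14, 16, 28, 56, 112.
Check 9^d mod 113 for each divisor in increasing order:
9^1 ≡ 9 (mod 113)
9^2 ≡ 81 (mod 113)
9^4 ≡ 7 (mod 113)
9^7 ≡ 18 (mod 113)
9^8 ≡ 49 (mod 113)
9^14 ≡ 98 (mod 113)
9^16 ≡ 28 (mod 113)
9^28 ≡ 112 (mod 113)
9^56 ≡ 1 (mod 113) ✓
So ord_113(9) = 56.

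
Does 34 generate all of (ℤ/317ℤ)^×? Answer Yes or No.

No

φ(317) = 317 − 1 = 316 = 2^2 · 79.
It suffices to check that the order of 34 is not a proper divisor of 316: compute 34^(316/q) for q ∈ {2, 79}.
34^158 ≡ 1 (mod 317)  [q = 2: ≡ 1 ✗]
34^4 ≡ 181 (mod 317)  [q = 79: ≢ 1 ✓]
34^158 ≡ 1 shows ord(34) | 158, strictly less than φ(317); not a primitive root.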